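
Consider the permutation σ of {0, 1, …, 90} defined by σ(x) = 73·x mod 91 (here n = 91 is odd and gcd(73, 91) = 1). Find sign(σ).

+1

Trace 64: π^k(64) = [64, 31, 79, 34, 25, 5, 1] for k=0..6.
Cycle type of π: 12×6 + 6 + 4×3 + 1; total 11 cycles.
91 − 11 = 80 transpositions; sign(π) = (−1)^80 = +1.
The Jacobi symbol (73|91) = +1 (Zolotarev) agrees.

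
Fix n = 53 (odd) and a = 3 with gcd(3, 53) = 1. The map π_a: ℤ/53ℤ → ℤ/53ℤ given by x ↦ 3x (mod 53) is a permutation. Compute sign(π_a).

-1

Trace 37: π^k(37) = [37, 5, 15, 45, 29, 34, 49] for k=0..6.
π_3 has 2 disjoint cycles with lengths [52, 1] on {0,…,52}.
53 − 2 = 51 transpositions; sign(π) = (−1)^51 = -1.
Zolotarev: (3|53) = -1, matching the cycle-count sign.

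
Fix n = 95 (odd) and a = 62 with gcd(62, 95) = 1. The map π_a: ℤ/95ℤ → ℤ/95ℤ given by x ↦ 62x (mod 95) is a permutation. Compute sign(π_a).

Start at x=7: 7 → 54 → 23 → 1 → 62 → 44 → 68 → … (one orbit).
Cycle lengths of π_62 on ℤ/95ℤ: [36, 36, 9, 9, 4, 1]; 6 cycles in total.
With 6 cycles on 95 points, sign = (−1)^{95−6} = -1.

-1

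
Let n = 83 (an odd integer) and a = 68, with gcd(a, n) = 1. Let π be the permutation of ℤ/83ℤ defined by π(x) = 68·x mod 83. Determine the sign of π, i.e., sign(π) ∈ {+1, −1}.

Start at x=68: 68 → 59 → 28 → 78 → 75 → 37 → 26 → … (one orbit).
π_68 has 3 disjoint cycles with lengths [41, 41, 1] on {0,…,82}.
n − c = 83 − 3 = 80; sign = (−1)^80 = +1.

+1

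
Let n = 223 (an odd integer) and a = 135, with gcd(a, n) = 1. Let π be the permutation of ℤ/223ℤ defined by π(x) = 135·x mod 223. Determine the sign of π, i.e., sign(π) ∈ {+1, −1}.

Trace 55: π^k(55) = [55, 66, 213, 211, 164, 63, 31] for k=0..6.
The orbit structure of x ↦ 135x mod 223: 3 orbits of sizes [111, 111, 1].
223 − 3 = 220 transpositions; sign(π) = (−1)^220 = +1.
The Jacobi symbol (135|223) = +1 (Zolotarev) agrees.

+1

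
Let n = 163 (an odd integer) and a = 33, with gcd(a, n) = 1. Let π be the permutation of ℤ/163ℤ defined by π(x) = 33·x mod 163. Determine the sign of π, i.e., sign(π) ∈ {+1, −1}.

+1

Trace 132: π^k(132) = [132, 118, 145, 58, 121, 81, 65] for k=0..6.
π_33 has 3 disjoint cycles with lengths [81, 81, 1] on {0,…,162}.
sign(π) = (−1)^{n − #cycles} = (−1)^{163−3} = (−1)^160 = +1.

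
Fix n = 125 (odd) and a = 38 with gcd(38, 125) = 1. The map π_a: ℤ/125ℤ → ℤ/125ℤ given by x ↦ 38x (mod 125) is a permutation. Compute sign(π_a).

-1

Start at x=111: 111 → 93 → 34 → 42 → 96 → 23 → 124 → … (one orbit).
Cycle type of π: 100 + 20 + 4 + 1; total 4 cycles.
4 cycles on 125: each ℓ→(−1)^(ℓ−1), product (−1)^121 = -1.
(38|125)_J = -1 (Zolotarev's lemma cross-check).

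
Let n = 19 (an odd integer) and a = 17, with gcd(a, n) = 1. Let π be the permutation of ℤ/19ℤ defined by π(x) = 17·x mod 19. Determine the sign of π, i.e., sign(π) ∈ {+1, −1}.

Start at x=16: 16 → 6 → 7 → 5 → 9 → 1 → 17 → … (one orbit).
π_17 has 3 disjoint cycles with lengths [9, 9, 1] on {0,…,18}.
sign(π) = (−1)^{n − #cycles} = (−1)^{19−3} = (−1)^16 = +1.
Zolotarev: (17|19) = +1, matching the cycle-count sign.

+1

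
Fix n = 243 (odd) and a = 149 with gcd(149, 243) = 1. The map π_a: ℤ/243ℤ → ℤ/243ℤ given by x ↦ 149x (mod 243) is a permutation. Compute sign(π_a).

-1

Trace 1: π^k(1) = [1, 149, 88, 233, 211, 92, 100] for k=0..6.
π_149 has 6 disjoint cycles with lengths [162, 54, 18, 6, 2, 1] on {0,…,242}.
With 6 cycles on 243 points, sign = (−1)^{243−6} = -1.
Check: (149/243) = -1 by Zolotarev.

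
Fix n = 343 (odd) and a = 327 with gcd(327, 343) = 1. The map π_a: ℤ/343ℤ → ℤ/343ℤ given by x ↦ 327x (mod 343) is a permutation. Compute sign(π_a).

Start at x=271: 271 → 123 → 90 → 275 → 59 → 85 → 12 → … (one orbit).
Cycle type of π: 294 + 42 + 6 + 1; total 4 cycles.
Σ(ℓ_i−1) = 343−4 = 339; sign = (−1)^339 = -1.

-1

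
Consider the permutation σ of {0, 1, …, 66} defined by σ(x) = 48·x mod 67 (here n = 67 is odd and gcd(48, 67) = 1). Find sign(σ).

-1

Orbit of 46 under x↦48x: [46, 64, 57, 56, 8, 49, 7]… (length divides ord_67(48)).
2 cycles of lengths [66, 1].
2 cycles on 67: each ℓ→(−1)^(ℓ−1), product (−1)^65 = -1.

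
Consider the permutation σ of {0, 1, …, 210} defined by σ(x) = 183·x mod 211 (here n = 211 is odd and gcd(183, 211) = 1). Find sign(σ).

+1

Orbit of 13 under x↦183x: [13, 58, 64, 107, 169, 121, 199]… (length divides ord_211(183)).
Decompose π into cycles: lengths [35, 35, 35, 35, 35, 35, 1] (7 cycles, including the fixed point 0).
sign(π) = (−1)^{n − #cycles} = (−1)^{211−7} = (−1)^204 = +1.
Via Zolotarev, sign(π_{183}) = (183|211) = +1.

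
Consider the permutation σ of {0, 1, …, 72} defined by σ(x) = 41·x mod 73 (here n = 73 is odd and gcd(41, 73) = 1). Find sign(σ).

Orbit of 8 under x↦41x: [8, 36, 16, 72, 32, 71, 64]… (length divides ord_73(41)).
The orbit structure of x ↦ 41x mod 73: 5 orbits of sizes [18, 18, 18, 18, 1].
5 cycles on 73: each ℓ→(−1)^(ℓ−1), product (−1)^68 = +1.
The Jacobi symbol (41|73) = +1 (Zolotarev) agrees.

+1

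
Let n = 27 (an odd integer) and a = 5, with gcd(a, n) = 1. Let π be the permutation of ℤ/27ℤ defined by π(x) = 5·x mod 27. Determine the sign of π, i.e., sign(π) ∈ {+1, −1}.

-1

Trace 16: π^k(16) = [16, 26, 22, 2, 10, 23, 7] for k=0..6.
4 cycles of lengths [18, 6, 2, 1].
27 − 4 = 23 transpositions; sign(π) = (−1)^23 = -1.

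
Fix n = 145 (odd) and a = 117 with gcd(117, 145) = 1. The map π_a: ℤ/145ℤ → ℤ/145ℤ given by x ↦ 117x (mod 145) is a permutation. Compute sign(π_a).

-1

Orbit of 88 under x↦117x: [88, 1, 117, 59]… (length divides ord_145(117)).
Decompose π into cycles: lengths [4, 4, 4, 4, 4, 4, 4, 4, 4, 4, 4, 4, 4, 4, 4, 4, 4, 4, 4, 4, 4, 4, 4, 4, 4, 4, 4, 4, 4, 1, 1, 1, 1, 1, 1, 1, 1, 1, 1, 1, 1, 1, 1, 1, 1, 1, 1, 1, 1, 1, 1, 1, 1, 1, 1, 1, 1, 1] (58 cycles, including the fixed point 0).
With 58 cycles on 145 points, sign = (−1)^{145−58} = -1.
Via Zolotarev, sign(π_{117}) = (117|145) = -1.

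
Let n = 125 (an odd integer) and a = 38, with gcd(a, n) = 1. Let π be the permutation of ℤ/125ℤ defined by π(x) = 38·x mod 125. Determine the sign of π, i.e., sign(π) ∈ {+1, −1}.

-1

Start at x=53: 53 → 14 → 32 → 91 → 83 → 29 → 102 → … (one orbit).
4 cycles of lengths [100, 20, 4, 1].
sign(π) = (−1)^{n − #cycles} = (−1)^{125−4} = (−1)^121 = -1.
Check: (38/125) = -1 by Zolotarev.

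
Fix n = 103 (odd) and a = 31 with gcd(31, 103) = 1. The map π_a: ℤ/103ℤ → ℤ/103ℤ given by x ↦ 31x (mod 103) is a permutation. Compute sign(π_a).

Trace 94: π^k(94) = [94, 30, 3, 93, 102, 72, 69] for k=0..6.
4 cycles of lengths [34, 34, 34, 1].
sign(π) = (−1)^{n − #cycles} = (−1)^{103−4} = (−1)^99 = -1.

-1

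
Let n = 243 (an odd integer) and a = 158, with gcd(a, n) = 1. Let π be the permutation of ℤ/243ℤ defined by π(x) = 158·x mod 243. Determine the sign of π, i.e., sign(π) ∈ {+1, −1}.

-1

Trace 155: π^k(155) = [155, 190, 131, 43, 233, 121, 164] for k=0..6.
The orbit structure of x ↦ 158x mod 243: 6 orbits of sizes [162, 54, 18, 6, 2, 1].
Σ(ℓ_i−1) = 243−6 = 237; sign = (−1)^237 = -1.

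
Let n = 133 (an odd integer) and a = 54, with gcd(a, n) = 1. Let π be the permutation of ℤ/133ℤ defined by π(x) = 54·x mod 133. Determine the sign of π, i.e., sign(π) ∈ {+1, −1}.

-1

Trace 66: π^k(66) = [66, 106, 5, 4, 83, 93, 101] for k=0..6.
Cycle lengths of π_54 on ℤ/133ℤ: [18, 18, 18, 18, 18, 18, 9, 9, 6, 1]; 10 cycles in total.
n − c = 133 − 10 = 123; sign = (−1)^123 = -1.
Via Zolotarev, sign(π_{54}) = (54|133) = -1.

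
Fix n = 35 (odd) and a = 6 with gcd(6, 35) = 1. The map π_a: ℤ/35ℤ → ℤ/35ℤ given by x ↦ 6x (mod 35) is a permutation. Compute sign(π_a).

-1

Start at x=6: 6 → 1 → 6 (one orbit).
The orbit structure of x ↦ 6x mod 35: 20 orbits of sizes [2, 2, 2, 2, 2, 2, 2, 2, 2, 2, 2, 2, 2, 2, 2, 1, 1, 1, 1, 1].
n − c = 35 − 20 = 15; sign = (−1)^15 = -1.
(6|35)_J = -1 (Zolotarev's lemma cross-check).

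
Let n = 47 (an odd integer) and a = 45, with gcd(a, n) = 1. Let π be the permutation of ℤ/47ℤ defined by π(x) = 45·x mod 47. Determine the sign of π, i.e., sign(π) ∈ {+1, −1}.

Orbit of 27 under x↦45x: [27, 40, 14, 19, 9, 29, 36]… (length divides ord_47(45)).
Cycle type of π: 46 + 1; total 2 cycles.
47 − 2 = 45 transpositions; sign(π) = (−1)^45 = -1.
(45|47)_J = -1 (Zolotarev's lemma cross-check).

-1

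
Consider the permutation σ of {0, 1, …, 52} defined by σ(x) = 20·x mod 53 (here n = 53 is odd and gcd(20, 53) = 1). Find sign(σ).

-1

Trace 19: π^k(19) = [19, 9, 21, 49, 26, 43, 12] for k=0..6.
π_20 has 2 disjoint cycles with lengths [52, 1] on {0,…,52}.
With 2 cycles on 53 points, sign = (−1)^{53−2} = -1.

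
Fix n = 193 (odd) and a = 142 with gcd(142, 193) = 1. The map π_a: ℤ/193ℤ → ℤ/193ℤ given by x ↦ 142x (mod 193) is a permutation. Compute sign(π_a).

-1

Trace 101: π^k(101) = [101, 60, 28, 116, 67, 57, 181] for k=0..6.
Cycle lengths of π_142 on ℤ/193ℤ: [192, 1]; 2 cycles in total.
n − c = 193 − 2 = 191; sign = (−1)^191 = -1.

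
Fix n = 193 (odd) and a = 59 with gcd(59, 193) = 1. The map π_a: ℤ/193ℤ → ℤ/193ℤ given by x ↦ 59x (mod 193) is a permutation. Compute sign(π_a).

+1

Orbit of 145 under x↦59x: [145, 63, 50, 55, 157, 192, 134]… (length divides ord_193(59)).
π_59 has 5 disjoint cycles with lengths [48, 48, 48, 48, 1] on {0,…,192}.
Σ(ℓ_i−1) = 193−5 = 188; sign = (−1)^188 = +1.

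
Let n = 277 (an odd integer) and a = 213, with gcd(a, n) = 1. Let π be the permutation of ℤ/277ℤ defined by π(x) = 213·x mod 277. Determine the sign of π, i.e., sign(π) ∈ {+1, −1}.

+1

Start at x=16: 16 → 84 → 164 → 30 → 19 → 169 → 264 → … (one orbit).
Cycle type of π: 23×12 + 1; total 13 cycles.
n − c = 277 − 13 = 264; sign = (−1)^264 = +1.
Check: (213/277) = +1 by Zolotarev.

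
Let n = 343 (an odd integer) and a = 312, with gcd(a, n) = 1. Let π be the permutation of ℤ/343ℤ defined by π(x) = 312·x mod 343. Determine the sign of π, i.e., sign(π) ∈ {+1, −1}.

+1

Trace 50: π^k(50) = [50, 165, 30, 99, 18, 128, 148] for k=0..6.
Decompose π into cycles: lengths [21, 21, 21, 21, 21, 21, 21, 21, 21, 21, 21, 21, 21, 21, 3, 3, 3, 3, 3, 3, 3, 3, 3, 3, 3, 3, 3, 3, 3, 3, 1] (31 cycles, including the fixed point 0).
With 31 cycles on 343 points, sign = (−1)^{343−31} = +1.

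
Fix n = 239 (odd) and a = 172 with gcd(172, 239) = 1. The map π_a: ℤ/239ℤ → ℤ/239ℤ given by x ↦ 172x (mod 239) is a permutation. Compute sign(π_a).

Trace 107: π^k(107) = [107, 1, 172, 187, 138, 75, 233] for k=0..6.
Decompose π into cycles: lengths [34, 34, 34, 34, 34, 34, 34, 1] (8 cycles, including the fixed point 0).
With 8 cycles on 239 points, sign = (−1)^{239−8} = -1.

-1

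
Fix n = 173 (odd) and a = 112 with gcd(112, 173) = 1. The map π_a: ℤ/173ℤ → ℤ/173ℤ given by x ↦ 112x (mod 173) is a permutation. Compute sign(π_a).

Orbit of 114 under x↦112x: [114, 139, 171, 122, 170, 10, 82]… (length divides ord_173(112)).
Decompose π into cycles: lengths [172, 1] (2 cycles, including the fixed point 0).
With 2 cycles on 173 points, sign = (−1)^{173−2} = -1.

-1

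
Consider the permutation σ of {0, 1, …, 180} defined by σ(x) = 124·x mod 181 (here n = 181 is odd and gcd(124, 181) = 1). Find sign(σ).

Orbit of 138 under x↦124x: [138, 98, 25, 23, 137, 155, 34]… (length divides ord_181(124)).
π_124 has 2 disjoint cycles with lengths [180, 1] on {0,…,180}.
2 cycles on 181: each ℓ→(−1)^(ℓ−1), product (−1)^179 = -1.

-1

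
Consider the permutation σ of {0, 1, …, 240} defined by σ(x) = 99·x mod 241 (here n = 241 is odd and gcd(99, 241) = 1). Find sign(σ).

Trace 218: π^k(218) = [218, 133, 153, 205, 51, 229, 17] for k=0..6.
Decompose π into cycles: lengths [240, 1] (2 cycles, including the fixed point 0).
With 2 cycles on 241 points, sign = (−1)^{241−2} = -1.
(99|241)_J = -1 (Zolotarev's lemma cross-check).

-1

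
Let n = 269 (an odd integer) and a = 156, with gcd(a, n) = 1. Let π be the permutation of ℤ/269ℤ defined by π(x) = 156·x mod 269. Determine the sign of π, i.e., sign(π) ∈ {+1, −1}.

Trace 134: π^k(134) = [134, 191, 206, 125, 132, 148, 223] for k=0..6.
2 cycles of lengths [268, 1].
n − c = 269 − 2 = 267; sign = (−1)^267 = -1.
Check: (156/269) = -1 by Zolotarev.

-1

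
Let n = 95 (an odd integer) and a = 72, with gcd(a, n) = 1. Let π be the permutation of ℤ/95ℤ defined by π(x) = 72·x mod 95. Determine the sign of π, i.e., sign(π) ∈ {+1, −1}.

Orbit of 13 under x↦72x: [13, 81, 37, 4, 3, 26, 67]… (length divides ord_95(72)).
Cycle type of π: 36×2 + 18 + 4 + 1; total 5 cycles.
Σ(ℓ_i−1) = 95−5 = 90; sign = (−1)^90 = +1.
Zolotarev: (72|95) = +1, matching the cycle-count sign.

+1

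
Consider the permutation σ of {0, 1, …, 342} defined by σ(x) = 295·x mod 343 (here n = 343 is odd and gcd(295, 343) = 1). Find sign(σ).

Trace 246: π^k(246) = [246, 197, 148, 99, 50, 1, 295] for k=0..6.
π_295 has 91 disjoint cycles with lengths [7, 7, 7, 7, 7, 7, 7, 7, 7, 7, 7, 7, 7, 7, 7, 7, 7, 7, 7, 7, 7, 7, 7, 7, 7, 7, 7, 7, 7, 7, 7, 7, 7, 7, 7, 7, 7, 7, 7, 7, 7, 7, 1, 1, 1, 1, 1, 1, 1, 1, 1, 1, 1, 1, 1, 1, 1, 1, 1, 1, 1, 1, 1, 1, 1, 1, 1, 1, 1, 1, 1, 1, 1, 1, 1, 1, 1, 1, 1, 1, 1, 1, 1, 1, 1, 1, 1, 1, 1, 1, 1] on {0,…,342}.
sign(π) = (−1)^{n − #cycles} = (−1)^{343−91} = (−1)^252 = +1.
The Jacobi symbol (295|343) = +1 (Zolotarev) agrees.

+1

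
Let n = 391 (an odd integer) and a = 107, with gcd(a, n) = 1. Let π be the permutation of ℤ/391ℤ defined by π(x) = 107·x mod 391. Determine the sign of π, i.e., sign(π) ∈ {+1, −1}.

+1

Trace 9: π^k(9) = [9, 181, 208, 360, 202, 109, 324] for k=0..6.
The orbit structure of x ↦ 107x mod 391: 5 orbits of sizes [176, 176, 22, 16, 1].
With 5 cycles on 391 points, sign = (−1)^{391−5} = +1.
The Jacobi symbol (107|391) = +1 (Zolotarev) agrees.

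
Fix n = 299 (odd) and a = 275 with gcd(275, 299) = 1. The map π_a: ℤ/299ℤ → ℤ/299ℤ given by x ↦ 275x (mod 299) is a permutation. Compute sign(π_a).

Start at x=139: 139 → 252 → 231 → 137 → 1 → 275 → 277 → … (one orbit).
Cycle lengths of π_275 on ℤ/299ℤ: [12, 12, 12, 12, 12, 12, 12, 12, 12, 12, 12, 12, 12, 12, 12, 12, 12, 12, 12, 12, 12, 12, 12, 2, 2, 2, 2, 2, 2, 2, 2, 2, 2, 2, 1]; 35 cycles in total.
With 35 cycles on 299 points, sign = (−1)^{299−35} = +1.
Check: (275/299) = +1 by Zolotarev.

+1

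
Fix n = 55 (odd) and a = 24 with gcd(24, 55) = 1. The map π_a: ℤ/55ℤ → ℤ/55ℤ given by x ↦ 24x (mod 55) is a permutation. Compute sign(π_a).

Start at x=24: 24 → 26 → 19 → 16 → 54 → 31 → 29 → … (one orbit).
Cycle type of π: 10×5 + 2×2 + 1; total 8 cycles.
Σ(ℓ_i−1) = 55−8 = 47; sign = (−1)^47 = -1.
Check: (24/55) = -1 by Zolotarev.

-1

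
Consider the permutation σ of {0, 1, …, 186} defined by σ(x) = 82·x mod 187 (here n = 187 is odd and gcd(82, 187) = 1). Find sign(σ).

-1

Orbit of 70 under x↦82x: [70, 130, 1, 82, 179, 92, 64]… (length divides ord_187(82)).
Decompose π into cycles: lengths [80, 80, 16, 5, 5, 1] (6 cycles, including the fixed point 0).
sign(π) = (−1)^{n − #cycles} = (−1)^{187−6} = (−1)^181 = -1.
The Jacobi symbol (82|187) = -1 (Zolotarev) agrees.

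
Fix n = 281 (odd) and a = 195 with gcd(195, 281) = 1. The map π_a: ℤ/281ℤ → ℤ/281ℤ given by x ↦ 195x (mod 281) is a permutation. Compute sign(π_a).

Trace 191: π^k(191) = [191, 153, 49, 1, 195, 90, 128] for k=0..6.
The orbit structure of x ↦ 195x mod 281: 29 orbits of sizes [10, 10, 10, 10, 10, 10, 10, 10, 10, 10, 10, 10, 10, 10, 10, 10, 10, 10, 10, 10, 10, 10, 10, 10, 10, 10, 10, 10, 1].
281 − 29 = 252 transpositions; sign(π) = (−1)^252 = +1.

+1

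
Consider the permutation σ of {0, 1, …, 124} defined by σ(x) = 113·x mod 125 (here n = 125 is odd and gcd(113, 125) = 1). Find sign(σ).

-1

Trace 119: π^k(119) = [119, 72, 11, 118, 84, 117, 96] for k=0..6.
Cycle type of π: 100 + 20 + 4 + 1; total 4 cycles.
With 4 cycles on 125 points, sign = (−1)^{125−4} = -1.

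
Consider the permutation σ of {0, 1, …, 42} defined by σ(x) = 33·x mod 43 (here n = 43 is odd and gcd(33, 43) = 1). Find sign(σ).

-1

Orbit of 9 under x↦33x: [9, 39, 40, 30, 1, 33, 14]… (length divides ord_43(33)).
The orbit structure of x ↦ 33x mod 43: 2 orbits of sizes [42, 1].
2 cycles on 43: each ℓ→(−1)^(ℓ−1), product (−1)^41 = -1.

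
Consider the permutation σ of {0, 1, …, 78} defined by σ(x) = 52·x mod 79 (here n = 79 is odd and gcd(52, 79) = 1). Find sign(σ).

Trace 18: π^k(18) = [18, 67, 8, 21, 65, 62, 64] for k=0..6.
Cycle lengths of π_52 on ℤ/79ℤ: [13, 13, 13, 13, 13, 13, 1]; 7 cycles in total.
79 − 7 = 72 transpositions; sign(π) = (−1)^72 = +1.

+1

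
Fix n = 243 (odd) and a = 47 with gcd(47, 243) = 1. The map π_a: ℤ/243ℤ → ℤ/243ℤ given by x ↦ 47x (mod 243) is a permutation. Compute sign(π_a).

Trace 20: π^k(20) = [20, 211, 197, 25, 203, 64, 92] for k=0..6.
6 cycles of lengths [162, 54, 18, 6, 2, 1].
6 cycles on 243: each ℓ→(−1)^(ℓ−1), product (−1)^237 = -1.

-1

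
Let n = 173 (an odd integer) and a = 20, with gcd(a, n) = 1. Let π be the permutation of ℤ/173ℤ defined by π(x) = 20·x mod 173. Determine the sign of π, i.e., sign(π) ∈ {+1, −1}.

Start at x=27: 27 → 21 → 74 → 96 → 17 → 167 → 53 → … (one orbit).
Cycle lengths of π_20 on ℤ/173ℤ: [172, 1]; 2 cycles in total.
2 cycles on 173: each ℓ→(−1)^(ℓ−1), product (−1)^171 = -1.

-1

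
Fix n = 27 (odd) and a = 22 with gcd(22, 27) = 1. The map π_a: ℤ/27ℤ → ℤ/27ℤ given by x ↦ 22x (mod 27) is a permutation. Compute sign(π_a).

+1

Start at x=25: 25 → 10 → 4 → 7 → 19 → 13 → 16 → … (one orbit).
Cycle lengths of π_22 on ℤ/27ℤ: [9, 9, 3, 3, 1, 1, 1]; 7 cycles in total.
With 7 cycles on 27 points, sign = (−1)^{27−7} = +1.
The Jacobi symbol (22|27) = +1 (Zolotarev) agrees.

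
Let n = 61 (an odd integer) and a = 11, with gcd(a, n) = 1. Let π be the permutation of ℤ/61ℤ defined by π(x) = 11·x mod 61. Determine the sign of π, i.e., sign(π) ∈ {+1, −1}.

Start at x=60: 60 → 50 → 1 → 11 → 60 (one orbit).
π_11 has 16 disjoint cycles with lengths [4, 4, 4, 4, 4, 4, 4, 4, 4, 4, 4, 4, 4, 4, 4, 1] on {0,…,60}.
Σ(ℓ_i−1) = 61−16 = 45; sign = (−1)^45 = -1.
Zolotarev: (11|61) = -1, matching the cycle-count sign.

-1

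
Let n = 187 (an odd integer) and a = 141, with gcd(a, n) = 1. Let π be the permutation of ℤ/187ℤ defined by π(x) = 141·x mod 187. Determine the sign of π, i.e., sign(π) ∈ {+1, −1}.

Orbit of 12 under x↦141x: [12, 9, 147, 157, 71, 100, 75]… (length divides ord_187(141)).
Cycle lengths of π_141 on ℤ/187ℤ: [80, 80, 16, 5, 5, 1]; 6 cycles in total.
187 − 6 = 181 transpositions; sign(π) = (−1)^181 = -1.
Zolotarev: (141|187) = -1, matching the cycle-count sign.

-1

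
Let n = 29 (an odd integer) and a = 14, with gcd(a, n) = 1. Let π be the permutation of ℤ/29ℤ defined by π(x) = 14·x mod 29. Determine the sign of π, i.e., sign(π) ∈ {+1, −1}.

-1

Start at x=17: 17 → 6 → 26 → 16 → 21 → 4 → 27 → … (one orbit).
π_14 has 2 disjoint cycles with lengths [28, 1] on {0,…,28}.
With 2 cycles on 29 points, sign = (−1)^{29−2} = -1.
The Jacobi symbol (14|29) = -1 (Zolotarev) agrees.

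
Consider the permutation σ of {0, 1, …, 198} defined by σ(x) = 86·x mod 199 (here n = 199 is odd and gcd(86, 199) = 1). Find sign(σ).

Orbit of 56 under x↦86x: [56, 40, 57, 126, 90, 178, 184]… (length divides ord_199(86)).
Decompose π into cycles: lengths [99, 99, 1] (3 cycles, including the fixed point 0).
sign(π) = (−1)^{n − #cycles} = (−1)^{199−3} = (−1)^196 = +1.
(86|199)_J = +1 (Zolotarev's lemma cross-check).

+1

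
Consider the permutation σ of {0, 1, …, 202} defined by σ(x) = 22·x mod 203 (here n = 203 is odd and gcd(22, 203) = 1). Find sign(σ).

+1

Trace 71: π^k(71) = [71, 141, 57, 36, 183, 169, 64] for k=0..6.
Cycle lengths of π_22 on ℤ/203ℤ: [14, 14, 14, 14, 14, 14, 14, 14, 14, 14, 14, 14, 14, 14, 1, 1, 1, 1, 1, 1, 1]; 21 cycles in total.
n − c = 203 − 21 = 182; sign = (−1)^182 = +1.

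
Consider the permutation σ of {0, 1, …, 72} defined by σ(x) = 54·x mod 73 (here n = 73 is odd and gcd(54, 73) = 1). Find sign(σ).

+1

Trace 38: π^k(38) = [38, 8, 67, 41, 24, 55, 50] for k=0..6.
Cycle type of π: 36×2 + 1; total 3 cycles.
Σ(ℓ_i−1) = 73−3 = 70; sign = (−1)^70 = +1.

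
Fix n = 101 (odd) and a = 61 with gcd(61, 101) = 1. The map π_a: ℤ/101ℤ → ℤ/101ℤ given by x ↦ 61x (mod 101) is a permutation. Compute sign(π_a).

Start at x=7: 7 → 23 → 90 → 36 → 75 → 30 → 12 → … (one orbit).
π_61 has 2 disjoint cycles with lengths [100, 1] on {0,…,100}.
Σ(ℓ_i−1) = 101−2 = 99; sign = (−1)^99 = -1.
Check: (61/101) = -1 by Zolotarev.

-1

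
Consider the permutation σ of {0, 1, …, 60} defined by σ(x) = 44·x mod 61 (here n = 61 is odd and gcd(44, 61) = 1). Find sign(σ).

Start at x=2: 2 → 27 → 29 → 56 → 24 → 19 → 43 → … (one orbit).
π_44 has 2 disjoint cycles with lengths [60, 1] on {0,…,60}.
2 cycles on 61: each ℓ→(−1)^(ℓ−1), product (−1)^59 = -1.
Zolotarev: (44|61) = -1, matching the cycle-count sign.

-1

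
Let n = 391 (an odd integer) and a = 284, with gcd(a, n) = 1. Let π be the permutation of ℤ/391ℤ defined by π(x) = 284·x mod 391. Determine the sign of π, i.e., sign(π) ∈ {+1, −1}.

Start at x=292: 292 → 36 → 58 → 50 → 124 → 26 → 346 → … (one orbit).
The orbit structure of x ↦ 284x mod 391: 6 orbits of sizes [176, 176, 16, 11, 11, 1].
Σ(ℓ_i−1) = 391−6 = 385; sign = (−1)^385 = -1.

-1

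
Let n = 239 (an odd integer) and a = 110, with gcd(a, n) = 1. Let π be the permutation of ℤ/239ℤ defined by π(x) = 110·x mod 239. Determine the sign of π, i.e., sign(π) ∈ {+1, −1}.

+1

Trace 121: π^k(121) = [121, 165, 225, 133, 51, 113, 2] for k=0..6.
π_110 has 3 disjoint cycles with lengths [119, 119, 1] on {0,…,238}.
sign(π) = (−1)^{n − #cycles} = (−1)^{239−3} = (−1)^236 = +1.
Via Zolotarev, sign(π_{110}) = (110|239) = +1.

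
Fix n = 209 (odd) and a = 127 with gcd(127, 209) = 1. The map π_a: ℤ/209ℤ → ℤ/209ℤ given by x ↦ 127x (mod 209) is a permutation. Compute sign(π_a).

Orbit of 169 under x↦127x: [169, 145, 23, 204, 201, 29, 130]… (length divides ord_209(127)).
Cycle lengths of π_127 on ℤ/209ℤ: [90, 90, 18, 10, 1]; 5 cycles in total.
n − c = 209 − 5 = 204; sign = (−1)^204 = +1.
Check: (127/209) = +1 by Zolotarev.

+1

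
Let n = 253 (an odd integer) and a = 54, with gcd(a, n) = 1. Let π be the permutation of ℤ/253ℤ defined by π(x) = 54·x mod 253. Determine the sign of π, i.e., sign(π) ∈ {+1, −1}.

Orbit of 133 under x↦54x: [133, 98, 232, 131, 243, 219, 188]… (length divides ord_253(54)).
18 cycles of lengths [22, 22, 22, 22, 22, 22, 22, 22, 22, 22, 11, 11, 2, 2, 2, 2, 2, 1].
With 18 cycles on 253 points, sign = (−1)^{253−18} = -1.
Via Zolotarev, sign(π_{54}) = (54|253) = -1.

-1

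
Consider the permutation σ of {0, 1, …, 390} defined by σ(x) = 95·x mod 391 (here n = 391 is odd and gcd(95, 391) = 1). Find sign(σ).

Start at x=219: 219 → 82 → 361 → 278 → 213 → 294 → 169 → … (one orbit).
Cycle lengths of π_95 on ℤ/391ℤ: [176, 176, 16, 11, 11, 1]; 6 cycles in total.
n − c = 391 − 6 = 385; sign = (−1)^385 = -1.

-1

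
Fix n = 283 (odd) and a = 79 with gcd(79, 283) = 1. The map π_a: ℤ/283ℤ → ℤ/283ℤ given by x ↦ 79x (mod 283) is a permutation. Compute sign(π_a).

-1

Orbit of 199 under x↦79x: [199, 156, 155, 76, 61, 8, 66]… (length divides ord_283(79)).
The orbit structure of x ↦ 79x mod 283: 4 orbits of sizes [94, 94, 94, 1].
With 4 cycles on 283 points, sign = (−1)^{283−4} = -1.
Via Zolotarev, sign(π_{79}) = (79|283) = -1.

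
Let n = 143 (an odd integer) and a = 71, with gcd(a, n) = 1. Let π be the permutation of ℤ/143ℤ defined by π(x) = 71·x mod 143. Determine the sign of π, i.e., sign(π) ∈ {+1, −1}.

-1

Orbit of 93 under x↦71x: [93, 25, 59, 42, 122, 82, 102]… (length divides ord_143(71)).
6 cycles of lengths [60, 60, 12, 5, 5, 1].
sign(π) = (−1)^{n − #cycles} = (−1)^{143−6} = (−1)^137 = -1.
Zolotarev: (71|143) = -1, matching the cycle-count sign.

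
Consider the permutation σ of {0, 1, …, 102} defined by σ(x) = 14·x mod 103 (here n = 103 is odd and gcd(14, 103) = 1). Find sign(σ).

+1

Trace 23: π^k(23) = [23, 13, 79, 76, 34, 64, 72] for k=0..6.
The orbit structure of x ↦ 14x mod 103: 7 orbits of sizes [17, 17, 17, 17, 17, 17, 1].
103 − 7 = 96 transpositions; sign(π) = (−1)^96 = +1.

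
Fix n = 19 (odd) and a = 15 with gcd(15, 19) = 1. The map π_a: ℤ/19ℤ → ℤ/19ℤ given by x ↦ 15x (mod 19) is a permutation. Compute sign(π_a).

Orbit of 1 under x↦15x: [1, 15, 16, 12, 9, 2, 11]… (length divides ord_19(15)).
Cycle type of π: 18 + 1; total 2 cycles.
n − c = 19 − 2 = 17; sign = (−1)^17 = -1.
The Jacobi symbol (15|19) = -1 (Zolotarev) agrees.

-1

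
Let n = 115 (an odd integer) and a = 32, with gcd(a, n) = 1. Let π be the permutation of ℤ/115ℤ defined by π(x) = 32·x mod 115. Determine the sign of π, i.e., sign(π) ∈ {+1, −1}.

-1

Trace 72: π^k(72) = [72, 4, 13, 71, 87, 24, 78] for k=0..6.
π_32 has 6 disjoint cycles with lengths [44, 44, 11, 11, 4, 1] on {0,…,114}.
sign(π) = (−1)^{n − #cycles} = (−1)^{115−6} = (−1)^109 = -1.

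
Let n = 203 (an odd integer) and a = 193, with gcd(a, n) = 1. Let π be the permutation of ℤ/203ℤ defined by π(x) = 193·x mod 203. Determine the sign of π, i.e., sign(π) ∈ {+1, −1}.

-1

Start at x=165: 165 → 177 → 57 → 39 → 16 → 43 → 179 → … (one orbit).
Cycle type of π: 84×2 + 28 + 3×2 + 1; total 6 cycles.
203 − 6 = 197 transpositions; sign(π) = (−1)^197 = -1.
The Jacobi symbol (193|203) = -1 (Zolotarev) agrees.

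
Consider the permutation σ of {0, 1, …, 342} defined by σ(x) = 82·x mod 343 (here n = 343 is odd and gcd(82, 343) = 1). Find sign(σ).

Trace 228: π^k(228) = [228, 174, 205, 3, 246, 278, 158] for k=0..6.
The orbit structure of x ↦ 82x mod 343: 4 orbits of sizes [294, 42, 6, 1].
Σ(ℓ_i−1) = 343−4 = 339; sign = (−1)^339 = -1.
Zolotarev: (82|343) = -1, matching the cycle-count sign.

-1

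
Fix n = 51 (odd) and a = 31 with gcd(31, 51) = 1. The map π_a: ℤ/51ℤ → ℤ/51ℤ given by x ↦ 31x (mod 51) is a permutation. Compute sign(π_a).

Start at x=37: 37 → 25 → 10 → 4 → 22 → 19 → 28 → … (one orbit).
Cycle type of π: 16×3 + 1×3; total 6 cycles.
6 cycles on 51: each ℓ→(−1)^(ℓ−1), product (−1)^45 = -1.
(31|51)_J = -1 (Zolotarev's lemma cross-check).

-1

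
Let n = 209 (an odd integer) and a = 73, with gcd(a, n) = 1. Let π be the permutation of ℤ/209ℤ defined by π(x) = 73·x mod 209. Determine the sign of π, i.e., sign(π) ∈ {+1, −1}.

-1

Start at x=172: 172 → 16 → 123 → 201 → 43 → 4 → 83 → … (one orbit).
6 cycles of lengths [90, 90, 10, 9, 9, 1].
sign(π) = (−1)^{n − #cycles} = (−1)^{209−6} = (−1)^203 = -1.
Zolotarev: (73|209) = -1, matching the cycle-count sign.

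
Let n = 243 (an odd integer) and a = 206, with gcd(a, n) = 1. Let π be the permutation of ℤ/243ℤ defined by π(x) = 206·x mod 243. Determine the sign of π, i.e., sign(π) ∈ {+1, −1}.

-1

Trace 161: π^k(161) = [161, 118, 8, 190, 17, 100, 188] for k=0..6.
14 cycles of lengths [54, 54, 54, 18, 18, 18, 6, 6, 6, 2, 2, 2, 2, 1].
Σ(ℓ_i−1) = 243−14 = 229; sign = (−1)^229 = -1.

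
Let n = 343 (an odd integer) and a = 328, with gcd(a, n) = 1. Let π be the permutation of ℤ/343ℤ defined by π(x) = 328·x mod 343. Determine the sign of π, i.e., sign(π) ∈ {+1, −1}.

-1

Trace 288: π^k(288) = [288, 139, 316, 62, 99, 230, 323] for k=0..6.
Cycle lengths of π_328 on ℤ/343ℤ: [98, 98, 98, 14, 14, 14, 2, 2, 2, 1]; 10 cycles in total.
Σ(ℓ_i−1) = 343−10 = 333; sign = (−1)^333 = -1.
The Jacobi symbol (328|343) = -1 (Zolotarev) agrees.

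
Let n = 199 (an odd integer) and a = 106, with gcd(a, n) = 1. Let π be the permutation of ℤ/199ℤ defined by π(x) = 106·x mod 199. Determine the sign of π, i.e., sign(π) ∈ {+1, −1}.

+1

Start at x=1: 1 → 106 → 92 → 1 (one orbit).
π_106 has 67 disjoint cycles with lengths [3, 3, 3, 3, 3, 3, 3, 3, 3, 3, 3, 3, 3, 3, 3, 3, 3, 3, 3, 3, 3, 3, 3, 3, 3, 3, 3, 3, 3, 3, 3, 3, 3, 3, 3, 3, 3, 3, 3, 3, 3, 3, 3, 3, 3, 3, 3, 3, 3, 3, 3, 3, 3, 3, 3, 3, 3, 3, 3, 3, 3, 3, 3, 3, 3, 3, 1] on {0,…,198}.
n − c = 199 − 67 = 132; sign = (−1)^132 = +1.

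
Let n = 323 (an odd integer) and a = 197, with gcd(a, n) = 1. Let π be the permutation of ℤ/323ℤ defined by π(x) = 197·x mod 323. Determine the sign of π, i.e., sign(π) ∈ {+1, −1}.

-1

Orbit of 26 under x↦197x: [26, 277, 305, 7, 87, 20, 64]… (length divides ord_323(197)).
Cycle type of π: 48×6 + 16 + 3×6 + 1; total 14 cycles.
323 − 14 = 309 transpositions; sign(π) = (−1)^309 = -1.
Zolotarev: (197|323) = -1, matching the cycle-count sign.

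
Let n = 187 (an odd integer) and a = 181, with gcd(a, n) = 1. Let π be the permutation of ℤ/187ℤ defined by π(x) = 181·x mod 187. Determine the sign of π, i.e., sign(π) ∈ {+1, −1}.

-1

Trace 69: π^k(69) = [69, 147, 53, 56, 38, 146, 59] for k=0..6.
π_181 has 6 disjoint cycles with lengths [80, 80, 16, 5, 5, 1] on {0,…,186}.
sign(π) = (−1)^{n − #cycles} = (−1)^{187−6} = (−1)^181 = -1.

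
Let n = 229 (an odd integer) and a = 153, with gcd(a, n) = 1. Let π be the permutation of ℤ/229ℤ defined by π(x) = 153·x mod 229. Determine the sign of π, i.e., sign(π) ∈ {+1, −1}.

Start at x=129: 129 → 43 → 167 → 132 → 44 → 91 → 183 → … (one orbit).
π_153 has 5 disjoint cycles with lengths [57, 57, 57, 57, 1] on {0,…,228}.
With 5 cycles on 229 points, sign = (−1)^{229−5} = +1.
Zolotarev: (153|229) = +1, matching the cycle-count sign.

+1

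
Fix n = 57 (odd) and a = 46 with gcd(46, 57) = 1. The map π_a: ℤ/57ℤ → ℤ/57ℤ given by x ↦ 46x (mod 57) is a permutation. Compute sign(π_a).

-1

Trace 1: π^k(1) = [1, 46, 7, 37, 49, 31] for k=0..5.
π_46 has 12 disjoint cycles with lengths [6, 6, 6, 6, 6, 6, 6, 6, 6, 1, 1, 1] on {0,…,56}.
sign(π) = (−1)^{n − #cycles} = (−1)^{57−12} = (−1)^45 = -1.
Check: (46/57) = -1 by Zolotarev.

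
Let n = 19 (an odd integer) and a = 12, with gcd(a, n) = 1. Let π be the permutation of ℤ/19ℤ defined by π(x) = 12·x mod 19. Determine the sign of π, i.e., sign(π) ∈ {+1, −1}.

-1

Trace 1: π^k(1) = [1, 12, 11, 18, 7, 8] for k=0..5.
The orbit structure of x ↦ 12x mod 19: 4 orbits of sizes [6, 6, 6, 1].
Σ(ℓ_i−1) = 19−4 = 15; sign = (−1)^15 = -1.
Zolotarev: (12|19) = -1, matching the cycle-count sign.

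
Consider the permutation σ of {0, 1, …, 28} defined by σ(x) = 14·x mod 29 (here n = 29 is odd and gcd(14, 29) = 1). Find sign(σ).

Start at x=15: 15 → 7 → 11 → 9 → 10 → 24 → 17 → … (one orbit).
2 cycles of lengths [28, 1].
sign(π) = (−1)^{n − #cycles} = (−1)^{29−2} = (−1)^27 = -1.

-1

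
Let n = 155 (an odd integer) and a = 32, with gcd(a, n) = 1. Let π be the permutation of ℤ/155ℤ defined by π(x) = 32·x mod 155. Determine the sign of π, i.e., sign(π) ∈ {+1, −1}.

-1

Orbit of 1 under x↦32x: [1, 32, 94, 63]… (length divides ord_155(32)).
Decompose π into cycles: lengths [4, 4, 4, 4, 4, 4, 4, 4, 4, 4, 4, 4, 4, 4, 4, 4, 4, 4, 4, 4, 4, 4, 4, 4, 4, 4, 4, 4, 4, 4, 4, 1, 1, 1, 1, 1, 1, 1, 1, 1, 1, 1, 1, 1, 1, 1, 1, 1, 1, 1, 1, 1, 1, 1, 1, 1, 1, 1, 1, 1, 1, 1] (62 cycles, including the fixed point 0).
155 − 62 = 93 transpositions; sign(π) = (−1)^93 = -1.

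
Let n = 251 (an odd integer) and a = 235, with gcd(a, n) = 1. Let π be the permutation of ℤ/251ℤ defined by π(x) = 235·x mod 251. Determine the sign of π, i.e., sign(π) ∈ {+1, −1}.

-1

Start at x=125: 125 → 8 → 123 → 40 → 113 → 200 → 63 → … (one orbit).
Cycle lengths of π_235 on ℤ/251ℤ: [50, 50, 50, 50, 50, 1]; 6 cycles in total.
With 6 cycles on 251 points, sign = (−1)^{251−6} = -1.
Via Zolotarev, sign(π_{235}) = (235|251) = -1.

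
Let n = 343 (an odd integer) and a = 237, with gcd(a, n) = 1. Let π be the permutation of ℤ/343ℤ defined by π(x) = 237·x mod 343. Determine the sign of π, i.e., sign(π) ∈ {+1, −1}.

Start at x=260: 260 → 223 → 29 → 13 → 337 → 293 → 155 → … (one orbit).
The orbit structure of x ↦ 237x mod 343: 10 orbits of sizes [98, 98, 98, 14, 14, 14, 2, 2, 2, 1].
n − c = 343 − 10 = 333; sign = (−1)^333 = -1.
The Jacobi symbol (237|343) = -1 (Zolotarev) agrees.

-1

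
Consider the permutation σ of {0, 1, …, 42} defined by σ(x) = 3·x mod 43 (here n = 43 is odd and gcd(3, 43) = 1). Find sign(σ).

Start at x=40: 40 → 34 → 16 → 5 → 15 → 2 → 6 → … (one orbit).
π_3 has 2 disjoint cycles with lengths [42, 1] on {0,…,42}.
Σ(ℓ_i−1) = 43−2 = 41; sign = (−1)^41 = -1.
(3|43)_J = -1 (Zolotarev's lemma cross-check).

-1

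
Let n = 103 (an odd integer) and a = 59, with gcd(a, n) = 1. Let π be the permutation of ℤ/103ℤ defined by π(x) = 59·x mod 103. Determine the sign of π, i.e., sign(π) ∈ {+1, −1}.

+1

Trace 50: π^k(50) = [50, 66, 83, 56, 8, 60, 38] for k=0..6.
The orbit structure of x ↦ 59x mod 103: 3 orbits of sizes [51, 51, 1].
n − c = 103 − 3 = 100; sign = (−1)^100 = +1.
Zolotarev: (59|103) = +1, matching the cycle-count sign.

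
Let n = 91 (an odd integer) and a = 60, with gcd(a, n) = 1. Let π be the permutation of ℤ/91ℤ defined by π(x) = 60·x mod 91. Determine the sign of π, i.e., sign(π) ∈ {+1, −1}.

Orbit of 44 under x↦60x: [44, 1, 60, 51, 57, 53, 86]… (length divides ord_91(60)).
Cycle type of π: 12×6 + 4×3 + 3×2 + 1; total 12 cycles.
12 cycles on 91: each ℓ→(−1)^(ℓ−1), product (−1)^79 = -1.

-1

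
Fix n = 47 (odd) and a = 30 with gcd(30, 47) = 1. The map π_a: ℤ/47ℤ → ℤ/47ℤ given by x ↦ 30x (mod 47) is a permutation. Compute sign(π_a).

Start at x=15: 15 → 27 → 11 → 1 → 30 → 7 → 22 → … (one orbit).
2 cycles of lengths [46, 1].
sign(π) = (−1)^{n − #cycles} = (−1)^{47−2} = (−1)^45 = -1.

-1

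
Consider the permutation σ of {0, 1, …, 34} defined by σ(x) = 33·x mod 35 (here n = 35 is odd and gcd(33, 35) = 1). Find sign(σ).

+1

Start at x=16: 16 → 3 → 29 → 12 → 11 → 13 → 9 → … (one orbit).
π_33 has 5 disjoint cycles with lengths [12, 12, 6, 4, 1] on {0,…,34}.
sign(π) = (−1)^{n − #cycles} = (−1)^{35−5} = (−1)^30 = +1.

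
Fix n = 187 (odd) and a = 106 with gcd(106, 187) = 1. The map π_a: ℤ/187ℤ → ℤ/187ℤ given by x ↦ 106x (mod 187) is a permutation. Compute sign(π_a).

-1

Trace 98: π^k(98) = [98, 103, 72, 152, 30, 1, 106] for k=0..6.
Cycle lengths of π_106 on ℤ/187ℤ: [20, 20, 20, 20, 20, 20, 20, 20, 10, 4, 4, 4, 4, 1]; 14 cycles in total.
Σ(ℓ_i−1) = 187−14 = 173; sign = (−1)^173 = -1.
(106|187)_J = -1 (Zolotarev's lemma cross-check).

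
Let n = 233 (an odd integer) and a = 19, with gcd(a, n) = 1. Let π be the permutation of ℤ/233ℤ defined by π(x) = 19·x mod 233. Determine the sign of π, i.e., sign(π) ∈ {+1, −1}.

+1

Orbit of 23 under x↦19x: [23, 204, 148, 16, 71, 184, 1]… (length divides ord_233(19)).
9 cycles of lengths [29, 29, 29, 29, 29, 29, 29, 29, 1].
With 9 cycles on 233 points, sign = (−1)^{233−9} = +1.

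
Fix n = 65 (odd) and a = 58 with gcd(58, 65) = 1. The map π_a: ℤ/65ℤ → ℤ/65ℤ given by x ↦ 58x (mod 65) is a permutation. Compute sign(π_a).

+1

Orbit of 61 under x↦58x: [61, 28, 64, 7, 16, 18, 4]… (length divides ord_65(58)).
Decompose π into cycles: lengths [12, 12, 12, 12, 12, 4, 1] (7 cycles, including the fixed point 0).
Σ(ℓ_i−1) = 65−7 = 58; sign = (−1)^58 = +1.
The Jacobi symbol (58|65) = +1 (Zolotarev) agrees.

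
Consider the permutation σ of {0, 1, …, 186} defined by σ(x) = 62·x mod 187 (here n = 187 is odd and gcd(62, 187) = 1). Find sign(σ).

Orbit of 59 under x↦62x: [59, 105, 152, 74, 100, 29, 115]… (length divides ord_187(62)).
5 cycles of lengths [80, 80, 16, 10, 1].
n − c = 187 − 5 = 182; sign = (−1)^182 = +1.
(62|187)_J = +1 (Zolotarev's lemma cross-check).

+1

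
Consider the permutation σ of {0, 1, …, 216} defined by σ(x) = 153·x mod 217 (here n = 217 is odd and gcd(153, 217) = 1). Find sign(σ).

+1

Trace 64: π^k(64) = [64, 27, 8, 139, 1, 153, 190] for k=0..6.
Decompose π into cycles: lengths [10, 10, 10, 10, 10, 10, 10, 10, 10, 10, 10, 10, 10, 10, 10, 10, 10, 10, 10, 10, 10, 2, 2, 2, 1] (25 cycles, including the fixed point 0).
sign(π) = (−1)^{n − #cycles} = (−1)^{217−25} = (−1)^192 = +1.
Zolotarev: (153|217) = +1, matching the cycle-count sign.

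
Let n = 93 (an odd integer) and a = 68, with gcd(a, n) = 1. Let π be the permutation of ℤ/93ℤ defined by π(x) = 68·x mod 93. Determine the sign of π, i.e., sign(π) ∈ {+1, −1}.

+1

Start at x=67: 67 → 92 → 25 → 26 → 1 → 68 → 67 (one orbit).
The orbit structure of x ↦ 68x mod 93: 17 orbits of sizes [6, 6, 6, 6, 6, 6, 6, 6, 6, 6, 6, 6, 6, 6, 6, 2, 1].
With 17 cycles on 93 points, sign = (−1)^{93−17} = +1.
(68|93)_J = +1 (Zolotarev's lemma cross-check).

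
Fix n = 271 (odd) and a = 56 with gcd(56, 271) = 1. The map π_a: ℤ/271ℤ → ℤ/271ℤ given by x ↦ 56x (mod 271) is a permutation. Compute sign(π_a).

+1

Start at x=114: 114 → 151 → 55 → 99 → 124 → 169 → 250 → … (one orbit).
3 cycles of lengths [135, 135, 1].
n − c = 271 − 3 = 268; sign = (−1)^268 = +1.
Via Zolotarev, sign(π_{56}) = (56|271) = +1.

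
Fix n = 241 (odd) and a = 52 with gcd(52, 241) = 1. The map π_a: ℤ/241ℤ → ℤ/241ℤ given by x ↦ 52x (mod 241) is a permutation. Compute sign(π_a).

-1

Orbit of 207 under x↦52x: [207, 160, 126, 45, 171, 216, 146]… (length divides ord_241(52)).
Decompose π into cycles: lengths [240, 1] (2 cycles, including the fixed point 0).
2 cycles on 241: each ℓ→(−1)^(ℓ−1), product (−1)^239 = -1.
The Jacobi symbol (52|241) = -1 (Zolotarev) agrees.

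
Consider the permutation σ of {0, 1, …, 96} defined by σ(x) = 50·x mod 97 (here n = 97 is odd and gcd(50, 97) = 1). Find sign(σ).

+1

Trace 96: π^k(96) = [96, 47, 22, 33, 1, 50, 75] for k=0..6.
Cycle lengths of π_50 on ℤ/97ℤ: [8, 8, 8, 8, 8, 8, 8, 8, 8, 8, 8, 8, 1]; 13 cycles in total.
With 13 cycles on 97 points, sign = (−1)^{97−13} = +1.
Check: (50/97) = +1 by Zolotarev.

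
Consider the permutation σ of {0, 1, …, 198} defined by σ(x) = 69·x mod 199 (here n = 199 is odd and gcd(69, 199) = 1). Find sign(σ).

Trace 177: π^k(177) = [177, 74, 131, 84, 25, 133, 23] for k=0..6.
Cycle type of π: 198 + 1; total 2 cycles.
With 2 cycles on 199 points, sign = (−1)^{199−2} = -1.
The Jacobi symbol (69|199) = -1 (Zolotarev) agrees.

-1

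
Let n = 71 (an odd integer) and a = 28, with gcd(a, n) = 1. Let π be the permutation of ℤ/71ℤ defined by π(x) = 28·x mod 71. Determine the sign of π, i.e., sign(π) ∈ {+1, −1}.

-1

Trace 7: π^k(7) = [7, 54, 21, 20, 63, 60, 47] for k=0..6.
The orbit structure of x ↦ 28x mod 71: 2 orbits of sizes [70, 1].
71 − 2 = 69 transpositions; sign(π) = (−1)^69 = -1.
Check: (28/71) = -1 by Zolotarev.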